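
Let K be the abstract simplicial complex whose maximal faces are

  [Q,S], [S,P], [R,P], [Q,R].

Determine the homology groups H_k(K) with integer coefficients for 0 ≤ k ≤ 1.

Fix the vertex order P < Q < R < S and write every simplex with vertices in increasing order. Then dim K = 1 and the simplices of K are:

  0-simplices (4): P, Q, R, S
  1-simplices (4): PR, PS, QR, QS

giving chain groups C_0 ≅ Z^4, C_1 ≅ Z^4.

The boundary map ∂_1: C_1 → C_0 is given by ∂[p,q] = [q] − [p]. For instance
  ∂PS = S − P.
This gives a 4×4 integer matrix of rank 3; reducing to Smith normal form yields diagonal entries (1,1,1).

From H_k ≅ ker(∂_k) / im(∂_{k+1}) we obtain:

  H_0: rank C_0 − rank ∂_1 = 4 − 3 = 1, and the invariant factors of ∂_1 are all 1, so H_0 ≅ Z.
  H_1: rank ker ∂_1 − rank ∂_2 = (4 − 3) − 0 = 1, and there is no ∂_2, so H_1 ≅ Z.

As a check, the Euler characteristic is 4 − 4 = 0, which agrees with 1 − 1 = 0.

H_0 = Z,  H_1 = Z.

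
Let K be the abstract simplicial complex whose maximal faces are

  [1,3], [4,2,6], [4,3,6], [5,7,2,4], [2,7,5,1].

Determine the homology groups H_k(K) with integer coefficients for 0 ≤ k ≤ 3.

H_0 = Z,  H_1 = Z,  H_2 = 0,  H_3 = 0.

We work with the vertex ordering 1 < 2 < 3 < 4 < 5 < 6 < 7. The simplices of K, each written with vertices in increasing order, are:

  0-simplices (7): [1], [2], [3], [4], [5], [6], [7]
  1-simplices (14): [1,2], [1,3], [1,5], [1,7], [2,4], [2,5], [2,6], [2,7], [3,4], [3,6], [4,5], [4,6], [4,7], [5,7]
  2-simplices (9): [1,2,5], [1,2,7], [1,5,7], [2,4,5], [2,4,6], [2,4,7], [2,5,7], [3,4,6], [4,5,7]
  3-simplices (2): [1,2,5,7], [2,4,5,7]

so the chain groups are C_0 ≅ Z^7, C_1 ≅ Z^14, C_2 ≅ Z^9, C_3 ≅ Z^2.

The boundary map ∂_1: C_1 → C_0 sends each edge [p,q] (with p < q) to q − p. For instance
  ∂[4,7] = [7] − [4].
This gives a 7×14 integer matrix of rank 6; reducing to Smith normal form yields diagonal entries (1,1,1,1,1,1).

∂_2: C_2 → C_1 maps a triangle to the signed sum of its edges. For instance
  ∂[2,4,7] = [4,7] − [2,7] + [2,4],
  ∂[1,2,5] = [2,5] − [1,5] + [1,2].
The 14×9 boundary matrix has rank 7 and Smith normal form diag(1,1,1,1,1,1,1).

Boundary ∂_3: C_3 → C_2 sends each 3-simplex σ to the alternating sum Σ_i (−1)^i (σ with its i-th vertex removed). For instance
  ∂[2,4,5,7] = [4,5,7] − [2,5,7] + [2,4,7] − [2,4,5],
  ∂[1,2,5,7] = [2,5,7] − [1,5,7] + [1,2,7] − [1,2,5].
This gives a 9×2 integer matrix of rank 2; reducing to Smith normal form yields diagonal entries (1,1).

Now H_k = ker ∂_k / im ∂_{k+1}, so:

  H_0: rank C_0 − rank ∂_1 = 7 − 6 = 1, and the invariant factors of ∂_1 are all 1, so H_0 ≅ Z.
  H_1: rank ker ∂_1 − rank ∂_2 = (14 − 6) − 7 = 1, and the invariant factors of ∂_2 are all 1, so H_1 ≅ Z.
  H_2: rank ker ∂_2 − rank ∂_3 = (9 − 7) − 2 = 0, and the invariant factors of ∂_3 are all 1, so H_2 ≅ 0.
  H_3: rank ker ∂_3 − rank ∂_4 = (2 − 2) − 0 = 0, and there is no ∂_4, so H_3 ≅ 0.

As a check, the Euler characteristic is 7 − 14 + 9 − 2 = 0, which agrees with 1 − 1 + 0 − 0 = 0.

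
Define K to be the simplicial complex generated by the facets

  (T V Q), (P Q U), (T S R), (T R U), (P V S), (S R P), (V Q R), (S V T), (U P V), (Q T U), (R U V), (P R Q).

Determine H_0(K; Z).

We work with the vertex ordering P < Q < R < S < T < U < V. The simplices of K, each written with vertices in increasing order, are:

  0-simplices (7): P, Q, R, S, T, U, V
  1-simplices (18): PQ, PR, PS, PU, PV, QR, QT, QU, QV, RS, RT, RU, RV, ST, SV, TU, TV, UV
  2-simplices (12): PQR, PQU, PRS, PSV, PUV, QRV, QTU, QTV, RST, RTU, RUV, STV

giving chain groups C_0 ≅ Z^7, C_1 ≅ Z^18, C_2 ≅ Z^12.

Boundary ∂_1: C_1 → C_0 is given by ∂[p,q] = [q] − [p]. For instance
  ∂PQ = Q − P.
As a 7×18 matrix over Z this has rank 6, with invariant factors (1,1,1,1,1,1).

∂_2: C_2 → C_1 maps a triangle to the signed sum of its edges. For instance
  ∂QTU = TU − QU + QT,
  ∂STV = TV − SV + ST.
As a 18×12 matrix over Z this has rank 12, with invariant factors (1,1,1,1,1,1,1,1,1,1,1,2).

Now H_k = ker ∂_k / im ∂_{k+1}, so:

  H_0: rank C_0 − rank ∂_1 = 7 − 6 = 1, and the invariant factors of ∂_1 are all 1, so H_0 = Z.

(K is a triangulation of the real projective plane RP^2.)

H_0 = Z.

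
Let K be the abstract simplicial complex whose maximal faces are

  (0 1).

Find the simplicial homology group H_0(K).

K has 2 vertices, 1 edge.
rank ∂_0 = 0, rank ∂_1 = 1 ⇒ b_0 = 2 − 0 − 1 = 1; all invariant factors of ∂_1 are 1 so no torsion. So H_0 ≅ Z.

H_0 ≅ Z.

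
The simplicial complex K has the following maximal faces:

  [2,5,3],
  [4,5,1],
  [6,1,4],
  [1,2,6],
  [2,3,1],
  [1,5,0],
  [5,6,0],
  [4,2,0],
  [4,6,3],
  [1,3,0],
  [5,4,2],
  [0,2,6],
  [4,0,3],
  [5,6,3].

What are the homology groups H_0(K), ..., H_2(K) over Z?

H_0 ≅ Z,  H_1 ≅ Z^2,  H_2 ≅ Z.

K has 7 vertices, 21 edges, 14 triangles.
rank ∂_0 = 0, rank ∂_1 = 6 ⇒ b_0 = 7 − 0 − 6 = 1; all invariant factors of ∂_1 are 1 so no torsion. So H_0 ≅ Z.
rank ∂_1 = 6, rank ∂_2 = 13 ⇒ b_1 = 21 − 6 − 13 = 2; all invariant factors of ∂_2 are 1 so no torsion. So H_1 ≅ Z^2.
rank ∂_2 = 13, rank ∂_3 = 0 ⇒ b_2 = 14 − 13 − 0 = 1. So H_2 ≅ Z.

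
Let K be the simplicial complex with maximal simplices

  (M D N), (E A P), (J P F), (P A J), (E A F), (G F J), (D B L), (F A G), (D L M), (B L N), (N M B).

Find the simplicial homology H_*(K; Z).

H_0 = Z^2,  H_1 = Z^2,  H_2 = 0.

We work with the vertex ordering A < B < D < E < F < G < J < L < M < N < P. The simplices of K, each written with vertices in increasing order, are:

  0-simplices (11): A, B, D, E, F, G, J, L, M, N, P
  1-simplices (22): AE, AF, AG, AJ, AP, BD, BL, BM, BN, DL, DM, DN, EF, EP, FG, FJ, FP, GJ, JP, LM, LN, MN
  2-simplices (11): AEF, AEP, AFG, AJP, BDL, BLN, BMN, DLM, DMN, FGJ, FJP

so the chain groups are C_0 ≅ Z^11, C_1 ≅ Z^22, C_2 ≅ Z^11.

∂_1: C_1 → C_0 sends each edge [p,q] (with p < q) to q − p. For instance
  ∂LN = N − L.
This gives a 11×22 integer matrix of rank 9; reducing to Smith normal form yields diagonal entries (1,1,1,1,1,1,1,1,1).

The boundary map ∂_2: C_2 → C_1 acts by ∂[p,q,r] = [q,r] − [p,r] + [p,q]. For instance
  ∂DMN = MN − DN + DM,
  ∂AEF = EF − AF + AE.
This gives a 22×11 integer matrix of rank 11; reducing to Smith normal form yields diagonal entries (1,1,1,1,1,1,1,1,1,1,1).

Reading off H_k = ker ∂_k / im ∂_{k+1}:

  H_0: rank C_0 − rank ∂_1 = 11 − 9 = 2, and the invariant factors of ∂_1 are all 1, so H_0 = Z^2.
  H_1: rank ker ∂_1 − rank ∂_2 = (22 − 9) − 11 = 2, and the invariant factors of ∂_2 are all 1, so H_1 = Z^2.
  H_2: rank ker ∂_2 − rank ∂_3 = (11 − 11) − 0 = 0, and there is no ∂_3, so H_2 = 0.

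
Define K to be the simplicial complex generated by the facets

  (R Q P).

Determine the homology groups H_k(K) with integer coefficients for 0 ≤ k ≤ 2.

H_0 ≅ Z,  H_1 = 0,  H_2 = 0.

Fix the vertex order P < Q < R and write every simplex with vertices in increasing order. Then dim K = 2 and the simplices of K are:

  0-simplices (3): P, Q, R
  1-simplices (3): PQ, PR, QR
  2-simplices (1): PQR

Hence C_0 ≅ Z^3, C_1 ≅ Z^3, C_2 ≅ Z^1.

The boundary map ∂_1: C_1 → C_0 maps an edge to its endpoints' difference, ∂[p,q] = q − p. For instance
  ∂QR = R − Q.
This gives a 3×3 integer matrix of rank 2; reducing to Smith normal form yields diagonal entries (1,1).

∂_2: C_2 → C_1 maps a triangle to the signed sum of its edges. For instance
  ∂PQR = QR − PR + PQ.
This gives a 3×1 integer matrix of rank 1; reducing to Smith normal form yields diagonal entries (1).

Now H_k = ker ∂_k / im ∂_{k+1}, so:

  H_0: rank C_0 − rank ∂_1 = 3 − 2 = 1, and the invariant factors of ∂_1 are all 1, so H_0 ≅ Z.
  H_1: rank ker ∂_1 − rank ∂_2 = (3 − 2) − 1 = 0, and the invariant factors of ∂_2 are all 1, so H_1 ≅ 0.
  H_2: rank ker ∂_2 − rank ∂_3 = (1 − 1) − 0 = 0, and there is no ∂_3, so H_2 ≅ 0.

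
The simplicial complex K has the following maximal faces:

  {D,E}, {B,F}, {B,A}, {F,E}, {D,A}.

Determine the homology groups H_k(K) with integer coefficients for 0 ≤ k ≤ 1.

K has 5 vertices, 5 edges.
rank ∂_0 = 0, rank ∂_1 = 4 ⇒ b_0 = 5 − 0 − 4 = 1; all invariant factors of ∂_1 are 1 so no torsion. So H_0 ≅ Z.
rank ∂_1 = 4, rank ∂_2 = 0 ⇒ b_1 = 5 − 4 − 0 = 1. So H_1 ≅ Z.

H_0 ≅ Z,  H_1 ≅ Z.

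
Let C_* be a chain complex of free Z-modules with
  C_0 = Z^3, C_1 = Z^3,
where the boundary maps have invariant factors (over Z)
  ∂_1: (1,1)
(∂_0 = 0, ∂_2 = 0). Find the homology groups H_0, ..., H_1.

H_0 = Z,  H_1 = Z.

H_0: b_0 = 3 − 0 − 2 = 1; torsion from ∂_1 factors > 1: none. So H_0 = Z.
H_1: b_1 = 3 − 2 − 0 = 1; torsion from ∂_2 factors > 1: none. So H_1 = Z.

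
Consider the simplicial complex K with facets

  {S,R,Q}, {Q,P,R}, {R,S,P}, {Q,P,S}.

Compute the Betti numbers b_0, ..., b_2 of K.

Take the total order P < Q < R < S on the vertex set. Then K (dimension 2) consists of the simplices:

  0-simplices (4): P, Q, R, S
  1-simplices (6): PQ, PR, PS, QR, QS, RS
  2-simplices (4): PQR, PQS, PRS, QRS

so the chain groups are C_0 ≅ Z^4, C_1 ≅ Z^6, C_2 ≅ Z^4.

∂_1: C_1 → C_0 maps an edge to its endpoints' difference, ∂[p,q] = q − p.
As a 4×6 matrix over Z this has rank 3, with invariant factors (1,1,1).

The boundary map ∂_2: C_2 → C_1 maps a triangle to the signed sum of its edges. For instance
  ∂QRS = RS − QS + QR,
  ∂PRS = RS − PS + PR.
As a 6×4 matrix over Z this has rank 3, with invariant factors (1,1,1).

Reading off H_k = ker ∂_k / im ∂_{k+1}:

  H_0: rank C_0 − rank ∂_1 = 4 − 3 = 1, and the invariant factors of ∂_1 are all 1, so H_0 ≅ Z.
  H_1: rank ker ∂_1 − rank ∂_2 = (6 − 3) − 3 = 0, and the invariant factors of ∂_2 are all 1, so H_1 ≅ 0.
  H_2: rank ker ∂_2 − rank ∂_3 = (4 − 3) − 0 = 1, and there is no ∂_3, so H_2 ≅ Z.

As a check, the Euler characteristic is 4 − 6 + 4 = 2, which agrees with 1 − 0 + 1 = 2.

Hence the Betti numbers are b_0 = 1, b_1 = 0, b_2 = 1.

b_0 = 1, b_1 = 0, b_2 = 1.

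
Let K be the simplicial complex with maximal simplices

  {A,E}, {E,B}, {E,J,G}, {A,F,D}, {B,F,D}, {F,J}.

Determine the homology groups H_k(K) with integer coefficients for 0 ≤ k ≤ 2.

H_0 ≅ Z,  H_1 ≅ Z^2,  H_2 = 0.

Take the total order A < B < D < E < F < G < J on the vertex set. Then K (dimension 2) consists of the simplices:

  0-simplices (7): A, B, D, E, F, G, J
  1-simplices (11): AD, AE, AF, BD, BE, BF, DF, EG, EJ, FJ, GJ
  2-simplices (3): ADF, BDF, EGJ

so the chain groups are C_0 ≅ Z^7, C_1 ≅ Z^11, C_2 ≅ Z^3.

The boundary map ∂_1: C_1 → C_0 sends each edge [p,q] (with p < q) to q − p. For instance
  ∂BF = F − B.
The resulting 7×11 matrix has rank 6, and its Smith normal form has invariant factors (1,1,1,1,1,1).

The boundary map ∂_2: C_2 → C_1 acts by ∂[p,q,r] = [q,r] − [p,r] + [p,q]. For instance
  ∂EGJ = GJ − EJ + EG,
  ∂BDF = DF − BF + BD.
The 11×3 boundary matrix has rank 3 and Smith normal form diag(1,1,1).

From H_k ≅ ker(∂_k) / im(∂_{k+1}) we obtain:

  H_0: rank C_0 − rank ∂_1 = 7 − 6 = 1, and the invariant factors of ∂_1 are all 1, so H_0 = Z.
  H_1: rank ker ∂_1 − rank ∂_2 = (11 − 6) − 3 = 2, and the invariant factors of ∂_2 are all 1, so H_1 = Z^2.
  H_2: rank ker ∂_2 − rank ∂_3 = (3 − 3) − 0 = 0, and there is no ∂_3, so H_2 = 0.

As a check, the Euler characteristic is 7 − 11 + 3 = -1, which agrees with 1 − 2 + 0 = -1.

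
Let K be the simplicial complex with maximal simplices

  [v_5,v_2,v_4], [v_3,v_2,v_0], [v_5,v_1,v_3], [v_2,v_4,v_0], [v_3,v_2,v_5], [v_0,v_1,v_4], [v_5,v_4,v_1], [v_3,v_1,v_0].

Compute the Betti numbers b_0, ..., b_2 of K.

Fix the vertex order v_0 < v_1 < v_2 < v_3 < v_4 < v_5 and write every simplex with vertices in increasing order. Then dim K = 2 and the simplices of K are:

  0-simplices (6): [v_0], [v_1], [v_2], [v_3], [v_4], [v_5]
  1-simplices (12): [v_0,v_1], [v_0,v_2], [v_0,v_3], [v_0,v_4], [v_1,v_3], [v_1,v_4], [v_1,v_5], [v_2,v_3], [v_2,v_4], [v_2,v_5], [v_3,v_5], [v_4,v_5]
  2-simplices (8): [v_0,v_1,v_3], [v_0,v_1,v_4], [v_0,v_2,v_3], [v_0,v_2,v_4], [v_1,v_3,v_5], [v_1,v_4,v_5], [v_2,v_3,v_5], [v_2,v_4,v_5]

Hence C_0 ≅ Z^6, C_1 ≅ Z^12, C_2 ≅ Z^8.

∂_1: C_1 → C_0 maps an edge to its endpoints' difference, ∂[p,q] = q − p. For instance
  ∂[v_1,v_4] = [v_4] − [v_1].
The 6×12 boundary matrix has rank 5 and Smith normal form diag(1,1,1,1,1).

Boundary ∂_2: C_2 → C_1 sends each 2-simplex [p,q,r] to [q,r] − [p,r] + [p,q]. For instance
  ∂[v_2,v_3,v_5] = [v_3,v_5] − [v_2,v_5] + [v_2,v_3],
  ∂[v_0,v_2,v_4] = [v_2,v_4] − [v_0,v_4] + [v_0,v_2].
This gives a 12×8 integer matrix of rank 7; reducing to Smith normal form yields diagonal entries (1,1,1,1,1,1,1).

Now H_k = ker ∂_k / im ∂_{k+1}, so:

  H_0: rank C_0 − rank ∂_1 = 6 − 5 = 1, and the invariant factors of ∂_1 are all 1, so H_0 = Z.
  H_1: rank ker ∂_1 − rank ∂_2 = (12 − 5) − 7 = 0, and the invariant factors of ∂_2 are all 1, so H_1 = 0.
  H_2: rank ker ∂_2 − rank ∂_3 = (8 − 7) − 0 = 1, and there is no ∂_3, so H_2 = Z.

(K is a triangulation of the 2-sphere S^2.)

Hence the Betti numbers are b_0 = 1, b_1 = 0, b_2 = 1.

b_0 = 1, b_1 = 0, b_2 = 1.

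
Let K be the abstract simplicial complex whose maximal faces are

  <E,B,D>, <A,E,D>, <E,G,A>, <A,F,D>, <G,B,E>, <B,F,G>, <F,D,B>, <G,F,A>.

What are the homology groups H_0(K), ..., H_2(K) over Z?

We work with the vertex ordering A < B < D < E < F < G. The simplices of K, each written with vertices in increasing order, are:

  0-simplices (6): A, B, D, E, F, G
  1-simplices (12): AD, AE, AF, AG, BD, BE, BF, BG, DE, DF, EG, FG
  2-simplices (8): ADE, ADF, AEG, AFG, BDE, BDF, BEG, BFG

so the chain groups are C_0 ≅ Z^6, C_1 ≅ Z^12, C_2 ≅ Z^8.

∂_1: C_1 → C_0 sends each edge [p,q] (with p < q) to q − p.
As a 6×12 matrix over Z this has rank 5, with invariant factors (1,1,1,1,1).

∂_2: C_2 → C_1 maps a triangle to the signed sum of its edges. For instance
  ∂BFG = FG − BG + BF,
  ∂AEG = EG − AG + AE.
As a 12×8 matrix over Z this has rank 7, with invariant factors (1,1,1,1,1,1,1).

Reading off H_k = ker ∂_k / im ∂_{k+1}:

  H_0: rank C_0 − rank ∂_1 = 6 − 5 = 1, and the invariant factors of ∂_1 are all 1, so H_0 ≅ Z.
  H_1: rank ker ∂_1 − rank ∂_2 = (12 − 5) − 7 = 0, and the invariant factors of ∂_2 are all 1, so H_1 ≅ 0.
  H_2: rank ker ∂_2 − rank ∂_3 = (8 − 7) − 0 = 1, and there is no ∂_3, so H_2 ≅ Z.

H_0 ≅ Z,  H_1 = 0,  H_2 ≅ Z.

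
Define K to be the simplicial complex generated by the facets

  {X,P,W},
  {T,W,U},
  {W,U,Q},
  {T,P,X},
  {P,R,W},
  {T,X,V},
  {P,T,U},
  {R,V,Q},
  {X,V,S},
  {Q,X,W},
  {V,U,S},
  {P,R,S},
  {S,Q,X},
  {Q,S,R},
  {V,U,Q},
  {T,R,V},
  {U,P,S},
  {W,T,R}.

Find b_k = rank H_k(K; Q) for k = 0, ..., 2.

K has 9 vertices, 27 edges, 18 triangles.
rank ∂_0 = 0, rank ∂_1 = 8 ⇒ b_0 = 9 − 0 − 8 = 1; all invariant factors of ∂_1 are 1 so no torsion. So H_0 = Z.
rank ∂_1 = 8, rank ∂_2 = 18 ⇒ b_1 = 27 − 8 − 18 = 1; ∂_2 has invariant factor(s) [2] giving torsion. So H_1 = Z ⊕ Z/2Z.
rank ∂_2 = 18, rank ∂_3 = 0 ⇒ b_2 = 18 − 18 − 0 = 0. So H_2 = 0.

b_0 = 1, b_1 = 1, b_2 = 0.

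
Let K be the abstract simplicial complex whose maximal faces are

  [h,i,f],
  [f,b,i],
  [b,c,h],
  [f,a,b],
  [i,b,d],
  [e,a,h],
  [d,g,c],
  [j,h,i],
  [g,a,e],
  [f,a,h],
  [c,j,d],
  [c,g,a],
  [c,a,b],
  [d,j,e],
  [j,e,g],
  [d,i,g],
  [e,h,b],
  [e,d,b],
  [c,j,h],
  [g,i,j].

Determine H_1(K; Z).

H_1 = Z ⊕ Z_2.

Take the total order a < b < c < d < e < f < g < h < i < j on the vertex set. Then K (dimension 2) consists of the simplices:

  0-simplices (10): a, b, c, d, e, f, g, h, i, j
  1-simplices (30): ab, ac, ae, af, ag, ah, bc, bd, be, bf, bh, bi, cd, cg, ch, cj, de, dg, di, dj, eg, eh, ej, fh, fi, gi, gj, hi, hj, ij
  2-simplices (20): abc, abf, acg, aeg, aeh, afh, bch, bde, bdi, beh, bfi, cdg, cdj, chj, dej, dgi, egj, fhi, gij, hij

Hence C_0 ≅ Z^10, C_1 ≅ Z^30, C_2 ≅ Z^20.

The boundary map ∂_1: C_1 → C_0 sends each edge [p,q] (with p < q) to q − p.
This gives a 10×30 integer matrix of rank 9; reducing to Smith normal form yields diagonal entries (1,1,1,1,1,1,1,1,1).

∂_2: C_2 → C_1 sends each 2-simplex [p,q,r] to [q,r] − [p,r] + [p,q]. For instance
  ∂bde = de − be + bd,
  ∂bfi = fi − bi + bf.
This gives a 30×20 integer matrix of rank 20; reducing to Smith normal form yields diagonal entries (1,1,1,1,1,1,1,1,1,1,1,1,1,1,1,1,1,1,1,2).

From H_k ≅ ker(∂_k) / im(∂_{k+1}) we obtain:

  H_1: rank ker ∂_1 − rank ∂_2 = (30 − 9) − 20 = 1, and ∂_2 has invariant factor 2 > 1, so H_1 = Z ⊕ Z_2.

(K is a triangulation of the Klein bottle.)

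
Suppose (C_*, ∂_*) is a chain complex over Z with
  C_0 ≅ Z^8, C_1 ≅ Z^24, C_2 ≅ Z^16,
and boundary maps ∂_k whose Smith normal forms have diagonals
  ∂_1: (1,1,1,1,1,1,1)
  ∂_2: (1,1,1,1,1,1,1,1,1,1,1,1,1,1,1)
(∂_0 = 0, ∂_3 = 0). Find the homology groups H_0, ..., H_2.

H_0 ≅ Z,  H_1 ≅ Z^2,  H_2 ≅ Z.

H_0: b_0 = 8 − 0 − 7 = 1; torsion from ∂_1 factors > 1: none. So H_0 ≅ Z.
H_1: b_1 = 24 − 7 − 15 = 2; torsion from ∂_2 factors > 1: none. So H_1 ≅ Z^2.
H_2: b_2 = 16 − 15 − 0 = 1; torsion from ∂_3 factors > 1: none. So H_2 ≅ Z.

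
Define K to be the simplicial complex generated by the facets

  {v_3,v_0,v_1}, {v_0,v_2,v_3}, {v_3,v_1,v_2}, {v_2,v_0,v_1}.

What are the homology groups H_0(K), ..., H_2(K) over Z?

H_0 = Z,  H_1 = 0,  H_2 = Z.

K has 4 vertices, 6 edges, 4 triangles.
rank ∂_0 = 0, rank ∂_1 = 3 ⇒ b_0 = 4 − 0 − 3 = 1; all invariant factors of ∂_1 are 1 so no torsion. So H_0 = Z.
rank ∂_1 = 3, rank ∂_2 = 3 ⇒ b_1 = 6 − 3 − 3 = 0; all invariant factors of ∂_2 are 1 so no torsion. So H_1 = 0.
rank ∂_2 = 3, rank ∂_3 = 0 ⇒ b_2 = 4 − 3 − 0 = 1. So H_2 = Z.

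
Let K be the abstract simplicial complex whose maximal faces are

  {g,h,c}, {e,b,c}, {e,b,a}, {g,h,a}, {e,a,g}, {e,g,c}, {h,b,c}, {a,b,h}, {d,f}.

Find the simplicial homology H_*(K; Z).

H_0 ≅ Z^2,  H_1 = 0,  H_2 ≅ Z.

Take the total order a < b < c < d < e < f < g < h on the vertex set. Then K (dimension 2) consists of the simplices:

  0-simplices (8): a, b, c, d, e, f, g, h
  1-simplices (13): ab, ae, ag, ah, bc, be, bh, ce, cg, ch, df, eg, gh
  2-simplices (8): abe, abh, aeg, agh, bce, bch, ceg, cgh

so the chain groups are C_0 ≅ Z^8, C_1 ≅ Z^13, C_2 ≅ Z^8.

Boundary ∂_1: C_1 → C_0 is given by ∂[p,q] = [q] − [p]. For instance
  ∂be = e − b.
This gives a 8×13 integer matrix of rank 6; reducing to Smith normal form yields diagonal entries (1,1,1,1,1,1).

Boundary ∂_2: C_2 → C_1 acts by ∂[p,q,r] = [q,r] − [p,r] + [p,q]. For instance
  ∂abe = be − ae + ab,
  ∂agh = gh − ah + ag.
This gives a 13×8 integer matrix of rank 7; reducing to Smith normal form yields diagonal entries (1,1,1,1,1,1,1).

Now H_k = ker ∂_k / im ∂_{k+1}, so:

  H_0: rank C_0 − rank ∂_1 = 8 − 6 = 2, and the invariant factors of ∂_1 are all 1, so H_0 = Z^2.
  H_1: rank ker ∂_1 − rank ∂_2 = (13 − 6) − 7 = 0, and the invariant factors of ∂_2 are all 1, so H_1 = 0.
  H_2: rank ker ∂_2 − rank ∂_3 = (8 − 7) − 0 = 1, and there is no ∂_3, so H_2 = Z.

(K is a triangulation of the disjoint union of the 1-simplex and the 2-sphere S^2.)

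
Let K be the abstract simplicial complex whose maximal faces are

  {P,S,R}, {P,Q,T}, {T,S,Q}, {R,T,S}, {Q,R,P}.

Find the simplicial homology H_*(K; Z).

Order the vertices as P < Q < R < S < T. Listing each simplex with vertices in this order, K has dimension 2 with simplices:

  0-simplices (5): P, Q, R, S, T
  1-simplices (10): PQ, PR, PS, PT, QR, QS, QT, RS, RT, ST
  2-simplices (5): PQR, PQT, PRS, QST, RST

giving chain groups C_0 ≅ Z^5, C_1 ≅ Z^10, C_2 ≅ Z^5.

Boundary ∂_1: C_1 → C_0 maps an edge to its endpoints' difference, ∂[p,q] = q − p. For instance
  ∂PT = T − P.
As a 5×10 matrix over Z this has rank 4, with invariant factors (1,1,1,1).

Boundary ∂_2: C_2 → C_1 maps a triangle to the signed sum of its edges. For instance
  ∂PQT = QT − PT + PQ,
  ∂PRS = RS − PS + PR.
As a 10×5 matrix over Z this has rank 5, with invariant factors (1,1,1,1,1).

Computing H_k = (kernel of ∂_k) / (image of ∂_{k+1}):

  H_0: rank C_0 − rank ∂_1 = 5 − 4 = 1, and the invariant factors of ∂_1 are all 1, so H_0 = Z.
  H_1: rank ker ∂_1 − rank ∂_2 = (10 − 4) − 5 = 1, and the invariant factors of ∂_2 are all 1, so H_1 = Z.
  H_2: rank ker ∂_2 − rank ∂_3 = (5 − 5) − 0 = 0, and there is no ∂_3, so H_2 = 0.

H_0 ≅ Z,  H_1 ≅ Z,  H_2 = 0.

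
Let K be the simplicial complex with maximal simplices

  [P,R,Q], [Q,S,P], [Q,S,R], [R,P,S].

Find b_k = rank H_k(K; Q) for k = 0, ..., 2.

We work with the vertex ordering P < Q < R < S. The simplices of K, each written with vertices in increasing order, are:

  0-simplices (4): P, Q, R, S
  1-simplices (6): PQ, PR, PS, QR, QS, RS
  2-simplices (4): PQR, PQS, PRS, QRS

Hence C_0 ≅ Z^4, C_1 ≅ Z^6, C_2 ≅ Z^4.

Boundary ∂_1: C_1 → C_0 sends each edge [p,q] (with p < q) to q − p. For instance
  ∂QR = R − Q.
As a 4×6 matrix over Z this has rank 3, with invariant factors (1,1,1).

Boundary ∂_2: C_2 → C_1 maps a triangle to the signed sum of its edges. For instance
  ∂QRS = RS − QS + QR,
  ∂PRS = RS − PS + PR.
The resulting 6×4 matrix has rank 3, and its Smith normal form has invariant factors (1,1,1).

Now H_k = ker ∂_k / im ∂_{k+1}, so:

  H_0: rank C_0 − rank ∂_1 = 4 − 3 = 1, and the invariant factors of ∂_1 are all 1, so H_0 ≅ Z.
  H_1: rank ker ∂_1 − rank ∂_2 = (6 − 3) − 3 = 0, and the invariant factors of ∂_2 are all 1, so H_1 ≅ 0.
  H_2: rank ker ∂_2 − rank ∂_3 = (4 − 3) − 0 = 1, and there is no ∂_3, so H_2 ≅ Z.

Hence the Betti numbers are b_0 = 1, b_1 = 0, b_2 = 1.

b_0 = 1, b_1 = 0, b_2 = 1.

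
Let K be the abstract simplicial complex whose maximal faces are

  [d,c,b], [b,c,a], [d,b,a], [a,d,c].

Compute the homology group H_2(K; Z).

Order the vertices as a < b < c < d. Listing each simplex with vertices in this order, K has dimension 2 with simplices:

  0-simplices (4): a, b, c, d
  1-simplices (6): ab, ac, ad, bc, bd, cd
  2-simplices (4): abc, abd, acd, bcd

giving chain groups C_0 ≅ Z^4, C_1 ≅ Z^6, C_2 ≅ Z^4.

Boundary ∂_1: C_1 → C_0 is given by ∂[p,q] = [q] − [p].
The resulting 4×6 matrix has rank 3, and its Smith normal form has invariant factors (1,1,1).

The boundary map ∂_2: C_2 → C_1 acts by ∂[p,q,r] = [q,r] − [p,r] + [p,q]. For instance
  ∂bcd = cd − bd + bc,
  ∂abd = bd − ad + ab.
The resulting 6×4 matrix has rank 3, and its Smith normal form has invariant factors (1,1,1).

From H_k ≅ ker(∂_k) / im(∂_{k+1}) we obtain:

  H_2: rank ker ∂_2 − rank ∂_3 = (4 − 3) − 0 = 1, and there is no ∂_3, so H_2 ≅ Z.

H_2 = Z.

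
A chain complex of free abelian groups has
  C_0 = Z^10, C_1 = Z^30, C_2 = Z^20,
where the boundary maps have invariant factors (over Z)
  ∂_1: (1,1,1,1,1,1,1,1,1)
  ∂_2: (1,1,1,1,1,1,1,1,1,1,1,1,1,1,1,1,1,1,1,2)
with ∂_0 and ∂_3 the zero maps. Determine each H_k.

H_0 ≅ Z,  H_1 ≅ Z ⊕ Z/2Z,  H_2 = 0.

H_0: b_0 = 10 − 0 − 9 = 1; torsion from ∂_1 factors > 1: none. So H_0 ≅ Z.
H_1: b_1 = 30 − 9 − 20 = 1; torsion from ∂_2 factors > 1: [2]. So H_1 ≅ Z ⊕ Z/2Z.
H_2: b_2 = 20 − 20 − 0 = 0; torsion from ∂_3 factors > 1: none. So H_2 ≅ 0.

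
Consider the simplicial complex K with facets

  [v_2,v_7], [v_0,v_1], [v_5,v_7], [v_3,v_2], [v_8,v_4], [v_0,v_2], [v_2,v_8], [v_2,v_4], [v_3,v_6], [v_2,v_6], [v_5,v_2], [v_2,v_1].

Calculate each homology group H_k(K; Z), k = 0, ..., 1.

H_0 = Z,  H_1 = Z^4.

Order the vertices as v_0 < v_1 < v_2 < v_3 < v_4 < v_5 < v_6 < v_7 < v_8. Listing each simplex with vertices in this order, K has dimension 1 with simplices:

  0-simplices (9): [v_0], [v_1], [v_2], [v_3], [v_4], [v_5], [v_6], [v_7], [v_8]
  1-simplices (12): [v_0,v_1], [v_0,v_2], [v_1,v_2], [v_2,v_3], [v_2,v_4], [v_2,v_5], [v_2,v_6], [v_2,v_7], [v_2,v_8], [v_3,v_6], [v_4,v_8], [v_5,v_7]

giving chain groups C_0 ≅ Z^9, C_1 ≅ Z^12.

Boundary ∂_1: C_1 → C_0 maps an edge to its endpoints' difference, ∂[p,q] = q − p.
As a 9×12 matrix over Z this has rank 8, with invariant factors (1,1,1,1,1,1,1,1).

Computing H_k = (kernel of ∂_k) / (image of ∂_{k+1}):

  H_0: rank C_0 − rank ∂_1 = 9 − 8 = 1, and the invariant factors of ∂_1 are all 1, so H_0 = Z.
  H_1: rank ker ∂_1 − rank ∂_2 = (12 − 8) − 0 = 4, and there is no ∂_2, so H_1 = Z^4.

As a check, the Euler characteristic is 9 − 12 = -3, which agrees with 1 − 4 = -3.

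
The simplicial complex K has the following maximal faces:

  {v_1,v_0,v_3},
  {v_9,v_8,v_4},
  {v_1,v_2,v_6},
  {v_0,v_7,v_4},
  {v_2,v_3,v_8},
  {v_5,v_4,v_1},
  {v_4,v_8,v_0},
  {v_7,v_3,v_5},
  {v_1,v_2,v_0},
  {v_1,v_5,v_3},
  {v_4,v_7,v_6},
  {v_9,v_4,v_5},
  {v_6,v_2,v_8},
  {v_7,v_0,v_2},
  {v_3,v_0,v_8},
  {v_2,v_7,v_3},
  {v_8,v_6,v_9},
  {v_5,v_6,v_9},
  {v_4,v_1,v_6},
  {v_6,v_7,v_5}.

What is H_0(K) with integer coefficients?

H_0 ≅ Z.

Fix the vertex order v_0 < v_1 < v_2 < v_3 < v_4 < v_5 < v_6 < v_7 < v_8 < v_9 and write every simplex with vertices in increasing order. Then dim K = 2 and the simplices of K are:

  0-simplices (10): [v_0], [v_1], [v_2], [v_3], [v_4], [v_5], [v_6], [v_7], [v_8], [v_9]
  1-simplices (30): (30 of them)
  2-simplices (20): (20 of them)

Hence C_0 ≅ Z^10, C_1 ≅ Z^30, C_2 ≅ Z^20.

Boundary ∂_1: C_1 → C_0 is given by ∂[p,q] = [q] − [p]. For instance
  ∂[v_6,v_8] = [v_8] − [v_6].
As a 10×30 matrix over Z this has rank 9, with invariant factors (1,1,1,1,1,1,1,1,1).

∂_2: C_2 → C_1 acts by ∂[p,q,r] = [q,r] − [p,r] + [p,q]. For instance
  ∂[v_1,v_4,v_5] = [v_4,v_5] − [v_1,v_5] + [v_1,v_4],
  ∂[v_4,v_6,v_7] = [v_6,v_7] − [v_4,v_7] + [v_4,v_6].
The 30×20 boundary matrix has rank 20 and Smith normal form diag(1,1,1,1,1,1,1,1,1,1,1,1,1,1,1,1,1,1,1,2).

Computing H_k = (kernel of ∂_k) / (image of ∂_{k+1}):

  H_0: rank C_0 − rank ∂_1 = 10 − 9 = 1, and the invariant factors of ∂_1 are all 1, so H_0 ≅ Z.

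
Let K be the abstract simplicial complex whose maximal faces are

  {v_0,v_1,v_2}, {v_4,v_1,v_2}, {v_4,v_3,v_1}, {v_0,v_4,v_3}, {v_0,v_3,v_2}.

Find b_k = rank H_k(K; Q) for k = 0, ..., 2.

b_0 = 1, b_1 = 1, b_2 = 0.

Fix the vertex order v_0 < v_1 < v_2 < v_3 < v_4 and write every simplex with vertices in increasing order. Then dim K = 2 and the simplices of K are:

  0-simplices (5): [v_0], [v_1], [v_2], [v_3], [v_4]
  1-simplices (10): [v_0,v_1], [v_0,v_2], [v_0,v_3], [v_0,v_4], [v_1,v_2], [v_1,v_3], [v_1,v_4], [v_2,v_3], [v_2,v_4], [v_3,v_4]
  2-simplices (5): [v_0,v_1,v_2], [v_0,v_2,v_3], [v_0,v_3,v_4], [v_1,v_2,v_4], [v_1,v_3,v_4]

Hence C_0 ≅ Z^5, C_1 ≅ Z^10, C_2 ≅ Z^5.

Boundary ∂_1: C_1 → C_0 maps an edge to its endpoints' difference, ∂[p,q] = q − p. For instance
  ∂[v_0,v_2] = [v_2] − [v_0].
As a 5×10 matrix over Z this has rank 4, with invariant factors (1,1,1,1).

∂_2: C_2 → C_1 sends each 2-simplex [p,q,r] to [q,r] − [p,r] + [p,q]. For instance
  ∂[v_0,v_2,v_3] = [v_2,v_3] − [v_0,v_3] + [v_0,v_2],
  ∂[v_1,v_3,v_4] = [v_3,v_4] − [v_1,v_4] + [v_1,v_3].
As a 10×5 matrix over Z this has rank 5, with invariant factors (1,1,1,1,1).

Computing H_k = (kernel of ∂_k) / (image of ∂_{k+1}):

  H_0: rank C_0 − rank ∂_1 = 5 − 4 = 1, and the invariant factors of ∂_1 are all 1, so H_0 ≅ Z.
  H_1: rank ker ∂_1 − rank ∂_2 = (10 − 4) − 5 = 1, and the invariant factors of ∂_2 are all 1, so H_1 ≅ Z.
  H_2: rank ker ∂_2 − rank ∂_3 = (5 − 5) − 0 = 0, and there is no ∂_3, so H_2 ≅ 0.

Hence the Betti numbers are b_0 = 1, b_1 = 1, b_2 = 0.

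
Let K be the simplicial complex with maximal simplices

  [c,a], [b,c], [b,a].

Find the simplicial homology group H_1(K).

Fix the vertex order a < b < c and write every simplex with vertices in increasing order. Then dim K = 1 and the simplices of K are:

  0-simplices (3): a, b, c
  1-simplices (3): ab, ac, bc

Hence C_0 ≅ Z^3, C_1 ≅ Z^3.

The boundary map ∂_1: C_1 → C_0 is given by ∂[p,q] = [q] − [p]. For instance
  ∂bc = c − b.
As a 3×3 matrix over Z this has rank 2, with invariant factors (1,1).

Computing H_k = (kernel of ∂_k) / (image of ∂_{k+1}):

  H_1: rank ker ∂_1 − rank ∂_2 = (3 − 2) − 0 = 1, and there is no ∂_2, so H_1 = Z.

H_1 ≅ Z.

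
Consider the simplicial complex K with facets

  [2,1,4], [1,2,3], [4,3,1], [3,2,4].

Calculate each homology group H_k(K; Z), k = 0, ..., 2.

H_0 = Z,  H_1 = 0,  H_2 = Z.

Order the vertices as 1 < 2 < 3 < 4. Listing each simplex with vertices in this order, K has dimension 2 with simplices:

  0-simplices (4): [1], [2], [3], [4]
  1-simplices (6): [1,2], [1,3], [1,4], [2,3], [2,4], [3,4]
  2-simplices (4): [1,2,3], [1,2,4], [1,3,4], [2,3,4]

giving chain groups C_0 ≅ Z^4, C_1 ≅ Z^6, C_2 ≅ Z^4.

Boundary ∂_1: C_1 → C_0 sends each edge [p,q] (with p < q) to q − p.
This gives a 4×6 integer matrix of rank 3; reducing to Smith normal form yields diagonal entries (1,1,1).

The boundary map ∂_2: C_2 → C_1 sends each 2-simplex [p,q,r] to [q,r] − [p,r] + [p,q]. For instance
  ∂[2,3,4] = [3,4] − [2,4] + [2,3],
  ∂[1,2,4] = [2,4] − [1,4] + [1,2].
The 6×4 boundary matrix has rank 3 and Smith normal form diag(1,1,1).

Computing H_k = (kernel of ∂_k) / (image of ∂_{k+1}):

  H_0: rank C_0 − rank ∂_1 = 4 − 3 = 1, and the invariant factors of ∂_1 are all 1, so H_0 = Z.
  H_1: rank ker ∂_1 − rank ∂_2 = (6 − 3) − 3 = 0, and the invariant factors of ∂_2 are all 1, so H_1 = 0.
  H_2: rank ker ∂_2 − rank ∂_3 = (4 − 3) − 0 = 1, and there is no ∂_3, so H_2 = Z.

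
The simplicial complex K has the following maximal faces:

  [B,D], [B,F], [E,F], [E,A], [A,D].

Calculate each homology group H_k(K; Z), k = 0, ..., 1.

Fix the vertex order A < B < D < E < F and write every simplex with vertices in increasing order. Then dim K = 1 and the simplices of K are:

  0-simplices (5): A, B, D, E, F
  1-simplices (5): AD, AE, BD, BF, EF

giving chain groups C_0 ≅ Z^5, C_1 ≅ Z^5.

∂_1: C_1 → C_0 is given by ∂[p,q] = [q] − [p]. For instance
  ∂BD = D − B.
The resulting 5×5 matrix has rank 4, and its Smith normal form has invariant factors (1,1,1,1).

From H_k ≅ ker(∂_k) / im(∂_{k+1}) we obtain:

  H_0: rank C_0 − rank ∂_1 = 5 − 4 = 1, and the invariant factors of ∂_1 are all 1, so H_0 ≅ Z.
  H_1: rank ker ∂_1 − rank ∂_2 = (5 − 4) − 0 = 1, and there is no ∂_2, so H_1 ≅ Z.

H_0 = Z,  H_1 = Z.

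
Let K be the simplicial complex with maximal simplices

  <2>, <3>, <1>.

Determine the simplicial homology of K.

H_0 = Z^3.

Order the vertices as 1 < 2 < 3. Listing each simplex with vertices in this order, K has dimension 0 with simplices:

  0-simplices (3): [1], [2], [3]

giving chain groups C_0 ≅ Z^3.

From H_k ≅ ker(∂_k) / im(∂_{k+1}) we obtain:

  H_0: rank C_0 − rank ∂_1 = 3 − 0 = 3, and there is no ∂_1, so H_0 = Z^3.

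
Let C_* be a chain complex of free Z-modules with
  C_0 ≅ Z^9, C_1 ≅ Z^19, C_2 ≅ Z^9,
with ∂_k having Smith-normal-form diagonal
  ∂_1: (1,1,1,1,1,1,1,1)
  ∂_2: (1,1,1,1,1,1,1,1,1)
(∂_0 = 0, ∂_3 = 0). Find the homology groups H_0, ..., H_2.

H_0 ≅ Z,  H_1 ≅ Z^2,  H_2 = 0.

H_0: b_0 = 9 − 0 − 8 = 1; torsion from ∂_1 factors > 1: none. So H_0 ≅ Z.
H_1: b_1 = 19 − 8 − 9 = 2; torsion from ∂_2 factors > 1: none. So H_1 ≅ Z^2.
H_2: b_2 = 9 − 9 − 0 = 0; torsion from ∂_3 factors > 1: none. So H_2 ≅ 0.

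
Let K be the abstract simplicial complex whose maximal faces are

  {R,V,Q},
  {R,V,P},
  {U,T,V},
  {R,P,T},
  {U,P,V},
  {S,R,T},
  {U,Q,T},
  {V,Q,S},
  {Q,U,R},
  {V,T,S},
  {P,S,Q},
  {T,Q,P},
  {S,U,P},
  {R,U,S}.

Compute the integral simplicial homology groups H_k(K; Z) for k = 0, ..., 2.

K has 7 vertices, 21 edges, 14 triangles.
rank ∂_0 = 0, rank ∂_1 = 6 ⇒ b_0 = 7 − 0 − 6 = 1; all invariant factors of ∂_1 are 1 so no torsion. So H_0 ≅ Z.
rank ∂_1 = 6, rank ∂_2 = 13 ⇒ b_1 = 21 − 6 − 13 = 2; all invariant factors of ∂_2 are 1 so no torsion. So H_1 ≅ Z^2.
rank ∂_2 = 13, rank ∂_3 = 0 ⇒ b_2 = 14 − 13 − 0 = 1. So H_2 ≅ Z.

H_0 = Z,  H_1 = Z^2,  H_2 = Z.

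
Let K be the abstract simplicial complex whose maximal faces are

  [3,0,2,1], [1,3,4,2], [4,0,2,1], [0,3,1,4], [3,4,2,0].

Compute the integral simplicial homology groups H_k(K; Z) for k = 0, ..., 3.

H_0 = Z,  H_1 = 0,  H_2 = 0,  H_3 = Z.

K has 5 vertices, 10 edges, 10 triangles, 5 3-simplices.
rank ∂_0 = 0, rank ∂_1 = 4 ⇒ b_0 = 5 − 0 − 4 = 1; all invariant factors of ∂_1 are 1 so no torsion. So H_0 = Z.
rank ∂_1 = 4, rank ∂_2 = 6 ⇒ b_1 = 10 − 4 − 6 = 0; all invariant factors of ∂_2 are 1 so no torsion. So H_1 = 0.
rank ∂_2 = 6, rank ∂_3 = 4 ⇒ b_2 = 10 − 6 − 4 = 0; all invariant factors of ∂_3 are 1 so no torsion. So H_2 = 0.
rank ∂_3 = 4, rank ∂_4 = 0 ⇒ b_3 = 5 − 4 − 0 = 1. So H_3 = Z.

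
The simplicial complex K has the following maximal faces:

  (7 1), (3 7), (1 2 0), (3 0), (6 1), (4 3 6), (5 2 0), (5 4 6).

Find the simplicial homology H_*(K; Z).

Fix the vertex order 0 < 1 < 2 < 3 < 4 < 5 < 6 < 7 and write every simplex with vertices in increasing order. Then dim K = 2 and the simplices of K are:

  0-simplices (8): [0], [1], [2], [3], [4], [5], [6], [7]
  1-simplices (14): [0,1], [0,2], [0,3], [0,5], [1,2], [1,6], [1,7], [2,5], [3,4], [3,6], [3,7], [4,5], [4,6], [5,6]
  2-simplices (4): [0,1,2], [0,2,5], [3,4,6], [4,5,6]

Hence C_0 ≅ Z^8, C_1 ≅ Z^14, C_2 ≅ Z^4.

The boundary map ∂_1: C_1 → C_0 sends each edge [p,q] (with p < q) to q − p. For instance
  ∂[4,6] = [6] − [4].
The resulting 8×14 matrix has rank 7, and its Smith normal form has invariant factors (1,1,1,1,1,1,1).

Boundary ∂_2: C_2 → C_1 acts by ∂[p,q,r] = [q,r] − [p,r] + [p,q]. For instance
  ∂[0,2,5] = [2,5] − [0,5] + [0,2],
  ∂[4,5,6] = [5,6] − [4,6] + [4,5].
The 14×4 boundary matrix has rank 4 and Smith normal form diag(1,1,1,1).

Reading off H_k = ker ∂_k / im ∂_{k+1}:

  H_0: rank C_0 − rank ∂_1 = 8 − 7 = 1, and the invariant factors of ∂_1 are all 1, so H_0 ≅ Z.
  H_1: rank ker ∂_1 − rank ∂_2 = (14 − 7) − 4 = 3, and the invariant factors of ∂_2 are all 1, so H_1 ≅ Z^3.
  H_2: rank ker ∂_2 − rank ∂_3 = (4 − 4) − 0 = 0, and there is no ∂_3, so H_2 ≅ 0.

As a check, the Euler characteristic is 8 − 14 + 4 = -2, which agrees with 1 − 3 + 0 = -2.

H_0 = Z,  H_1 = Z^3,  H_2 = 0.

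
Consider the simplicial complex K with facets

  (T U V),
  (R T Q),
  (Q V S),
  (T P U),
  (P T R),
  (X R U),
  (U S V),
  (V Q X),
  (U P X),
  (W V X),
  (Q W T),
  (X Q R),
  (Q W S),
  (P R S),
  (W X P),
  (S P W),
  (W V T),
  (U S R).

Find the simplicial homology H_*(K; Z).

H_0 = Z,  H_1 = Z × Z/2,  H_2 = 0.

Fix the vertex order P < Q < R < S < T < U < V < W < X and write every simplex with vertices in increasing order. Then dim K = 2 and the simplices of K are:

  0-simplices (9): P, Q, R, S, T, U, V, W, X
  1-simplices (27): PR, PS, PT, PU, PW, PX, QR, QS, QT, QV, QW, QX, RS, RT, RU, RX, SU, SV, SW, TU, TV, TW, UV, UX, VW, VX, WX
  2-simplices (18): PRS, PRT, PSW, PTU, PUX, PWX, QRT, QRX, QSV, QSW, QTW, QVX, RSU, RUX, SUV, TUV, TVW, VWX

Hence C_0 ≅ Z^9, C_1 ≅ Z^27, C_2 ≅ Z^18.

∂_1: C_1 → C_0 is given by ∂[p,q] = [q] − [p]. For instance
  ∂SU = U − S.
This gives a 9×27 integer matrix of rank 8; reducing to Smith normal form yields diagonal entries (1,1,1,1,1,1,1,1).

Boundary ∂_2: C_2 → C_1 sends each 2-simplex [p,q,r] to [q,r] − [p,r] + [p,q]. For instance
  ∂RSU = SU − RU + RS,
  ∂TUV = UV − TV + TU.
As a 27×18 matrix over Z this has rank 18, with invariant factors (1,1,1,1,1,1,1,1,1,1,1,1,1,1,1,1,1,2).

Now H_k = ker ∂_k / im ∂_{k+1}, so:

  H_0: rank C_0 − rank ∂_1 = 9 − 8 = 1, and the invariant factors of ∂_1 are all 1, so H_0 = Z.
  H_1: rank ker ∂_1 − rank ∂_2 = (27 − 8) − 18 = 1, and ∂_2 has invariant factor 2 > 1, so H_1 = Z × Z/2.
  H_2: rank ker ∂_2 − rank ∂_3 = (18 − 18) − 0 = 0, and there is no ∂_3, so H_2 = 0.

As a check, the Euler characteristic is 9 − 27 + 18 = 0, which agrees with 1 − 1 + 0 = 0.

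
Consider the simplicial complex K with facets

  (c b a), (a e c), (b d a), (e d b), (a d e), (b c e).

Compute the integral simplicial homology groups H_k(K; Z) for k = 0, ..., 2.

H_0 = Z,  H_1 = 0,  H_2 = Z.

K has 5 vertices, 9 edges, 6 triangles.
rank ∂_0 = 0, rank ∂_1 = 4 ⇒ b_0 = 5 − 0 − 4 = 1; all invariant factors of ∂_1 are 1 so no torsion. So H_0 = Z.
rank ∂_1 = 4, rank ∂_2 = 5 ⇒ b_1 = 9 − 4 − 5 = 0; all invariant factors of ∂_2 are 1 so no torsion. So H_1 = 0.
rank ∂_2 = 5, rank ∂_3 = 0 ⇒ b_2 = 6 − 5 − 0 = 1. So H_2 = Z.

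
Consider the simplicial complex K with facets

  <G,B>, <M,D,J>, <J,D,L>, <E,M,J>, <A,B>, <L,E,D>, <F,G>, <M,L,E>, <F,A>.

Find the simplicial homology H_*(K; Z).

H_0 = Z^2,  H_1 = Z^2,  H_2 = 0.

We work with the vertex ordering A < B < D < E < F < G < J < L < M. The simplices of K, each written with vertices in increasing order, are:

  0-simplices (9): A, B, D, E, F, G, J, L, M
  1-simplices (14): AB, AF, BG, DE, DJ, DL, DM, EJ, EL, EM, FG, JL, JM, LM
  2-simplices (5): DEL, DJL, DJM, EJM, ELM

giving chain groups C_0 ≅ Z^9, C_1 ≅ Z^14, C_2 ≅ Z^5.

The boundary map ∂_1: C_1 → C_0 is given by ∂[p,q] = [q] − [p]. For instance
  ∂FG = G − F.
This gives a 9×14 integer matrix of rank 7; reducing to Smith normal form yields diagonal entries (1,1,1,1,1,1,1).

The boundary map ∂_2: C_2 → C_1 maps a triangle to the signed sum of its edges. For instance
  ∂DEL = EL − DL + DE,
  ∂EJM = JM − EM + EJ.
The resulting 14×5 matrix has rank 5, and its Smith normal form has invariant factors (1,1,1,1,1).

Computing H_k = (kernel of ∂_k) / (image of ∂_{k+1}):

  H_0: rank C_0 − rank ∂_1 = 9 − 7 = 2, and the invariant factors of ∂_1 are all 1, so H_0 ≅ Z^2.
  H_1: rank ker ∂_1 − rank ∂_2 = (14 − 7) − 5 = 2, and the invariant factors of ∂_2 are all 1, so H_1 ≅ Z^2.
  H_2: rank ker ∂_2 − rank ∂_3 = (5 − 5) − 0 = 0, and there is no ∂_3, so H_2 ≅ 0.

(K is a triangulation of the disjoint union of the Möbius band and the circle S^1.)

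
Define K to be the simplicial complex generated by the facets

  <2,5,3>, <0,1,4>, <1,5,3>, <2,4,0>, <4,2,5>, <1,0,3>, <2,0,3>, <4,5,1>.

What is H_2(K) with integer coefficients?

Order the vertices as 0 < 1 < 2 < 3 < 4 < 5. Listing each simplex with vertices in this order, K has dimension 2 with simplices:

  0-simplices (6): [0], [1], [2], [3], [4], [5]
  1-simplices (12): [0,1], [0,2], [0,3], [0,4], [1,3], [1,4], [1,5], [2,3], [2,4], [2,5], [3,5], [4,5]
  2-simplices (8): [0,1,3], [0,1,4], [0,2,3], [0,2,4], [1,3,5], [1,4,5], [2,3,5], [2,4,5]

giving chain groups C_0 ≅ Z^6, C_1 ≅ Z^12, C_2 ≅ Z^8.

Boundary ∂_1: C_1 → C_0 sends each edge [p,q] (with p < q) to q − p.
As a 6×12 matrix over Z this has rank 5, with invariant factors (1,1,1,1,1).

The boundary map ∂_2: C_2 → C_1 maps a triangle to the signed sum of its edges. For instance
  ∂[2,4,5] = [4,5] − [2,5] + [2,4],
  ∂[1,4,5] = [4,5] − [1,5] + [1,4].
The resulting 12×8 matrix has rank 7, and its Smith normal form has invariant factors (1,1,1,1,1,1,1).

Reading off H_k = ker ∂_k / im ∂_{k+1}:

  H_2: rank ker ∂_2 − rank ∂_3 = (8 − 7) − 0 = 1, and there is no ∂_3, so H_2 = Z.

(K is a triangulation of the 2-sphere S^2.)

H_2 = Z.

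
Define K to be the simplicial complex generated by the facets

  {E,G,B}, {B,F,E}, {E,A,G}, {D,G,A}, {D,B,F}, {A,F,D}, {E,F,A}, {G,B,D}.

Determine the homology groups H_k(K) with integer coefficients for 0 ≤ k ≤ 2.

H_0 = Z,  H_1 = 0,  H_2 = Z.

Take the total order A < B < D < E < F < G on the vertex set. Then K (dimension 2) consists of the simplices:

  0-simplices (6): A, B, D, E, F, G
  1-simplices (12): AD, AE, AF, AG, BD, BE, BF, BG, DF, DG, EF, EG
  2-simplices (8): ADF, ADG, AEF, AEG, BDF, BDG, BEF, BEG

so the chain groups are C_0 ≅ Z^6, C_1 ≅ Z^12, C_2 ≅ Z^8.

∂_1: C_1 → C_0 maps an edge to its endpoints' difference, ∂[p,q] = q − p.
The 6×12 boundary matrix has rank 5 and Smith normal form diag(1,1,1,1,1).

Boundary ∂_2: C_2 → C_1 acts by ∂[p,q,r] = [q,r] − [p,r] + [p,q]. For instance
  ∂AEG = EG − AG + AE,
  ∂AEF = EF − AF + AE.
This gives a 12×8 integer matrix of rank 7; reducing to Smith normal form yields diagonal entries (1,1,1,1,1,1,1).

Reading off H_k = ker ∂_k / im ∂_{k+1}:

  H_0: rank C_0 − rank ∂_1 = 6 − 5 = 1, and the invariant factors of ∂_1 are all 1, so H_0 = Z.
  H_1: rank ker ∂_1 − rank ∂_2 = (12 − 5) − 7 = 0, and the invariant factors of ∂_2 are all 1, so H_1 = 0.
  H_2: rank ker ∂_2 − rank ∂_3 = (8 − 7) − 0 = 1, and there is no ∂_3, so H_2 = Z.

As a check, the Euler characteristic is 6 − 12 + 8 = 2, which agrees with 1 − 0 + 1 = 2.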